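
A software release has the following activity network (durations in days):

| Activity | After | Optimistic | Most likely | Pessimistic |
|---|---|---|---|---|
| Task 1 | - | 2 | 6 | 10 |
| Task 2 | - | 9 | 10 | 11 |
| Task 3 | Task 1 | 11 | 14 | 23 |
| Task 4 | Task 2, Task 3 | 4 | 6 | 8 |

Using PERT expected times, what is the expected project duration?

27 days

te_Task 1 = (2 + 4·6 + 10)/6 = 36/6 = 6
te_Task 2 = (9 + 4·10 + 11)/6 = 60/6 = 10
te_Task 3 = (11 + 4·14 + 23)/6 = 90/6 = 15
te_Task 4 = (4 + 4·6 + 8)/6 = 36/6 = 6

Forward pass:
ES_Task 1 = 0; EF_Task 1 = 6
ES_Task 2 = 0; EF_Task 2 = 10
ES_Task 3 = 6; EF_Task 3 = 6+15 = 21
ES_Task 4 = max(EF_Task 2=10, EF_Task 3=21) = 21; EF_Task 4 = 21+6 = 27
Expected project duration μ = 27 days. Critical path: Task 1 → Task 3 → Task 4.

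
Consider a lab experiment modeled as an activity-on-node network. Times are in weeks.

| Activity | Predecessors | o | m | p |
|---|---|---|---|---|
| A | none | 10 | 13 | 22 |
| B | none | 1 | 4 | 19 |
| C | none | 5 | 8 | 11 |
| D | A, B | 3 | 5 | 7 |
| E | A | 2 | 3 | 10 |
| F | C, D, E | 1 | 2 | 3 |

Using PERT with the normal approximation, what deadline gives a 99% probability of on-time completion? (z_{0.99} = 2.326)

26.0 weeks

te_A = (10 + 4·13 + 22)/6 = 84/6 = 14; σ²_A = ((22−10)/6)² = 4.000
te_B = (1 + 4·4 + 19)/6 = 36/6 = 6; σ²_B = ((19−1)/6)² = 9.000
te_C = (5 + 4·8 + 11)/6 = 48/6 = 8; σ²_C = ((11−5)/6)² = 1.000
te_D = (3 + 4·5 + 7)/6 = 30/6 = 5; σ²_D = ((7−3)/6)² = 0.444
te_E = (2 + 4·3 + 10)/6 = 24/6 = 4; σ²_E = ((10−2)/6)² = 1.778
te_F = (1 + 4·2 + 3)/6 = 12/6 = 2; σ²_F = ((3−1)/6)² = 0.111

Forward pass:
ES_A = 0; EF_A = 14
ES_B = 0; EF_B = 6
ES_C = 0; EF_C = 8
ES_D = max(EF_A=14, EF_B=6) = 14; EF_D = 14+5 = 19
ES_E = 14; EF_E = 14+4 = 18
ES_F = max(EF_C=8, EF_D=19, EF_E=18) = 19; EF_F = 19+2 = 21
Expected project duration μ = 21 weeks. Critical path: A → D → F.

Variance along critical path = 4.000 + 0.444 + 0.111 = 4.556; σ = 2.134 weeks.
D = μ + z·σ = 21 + 2.326·2.134 = 26.0 weeks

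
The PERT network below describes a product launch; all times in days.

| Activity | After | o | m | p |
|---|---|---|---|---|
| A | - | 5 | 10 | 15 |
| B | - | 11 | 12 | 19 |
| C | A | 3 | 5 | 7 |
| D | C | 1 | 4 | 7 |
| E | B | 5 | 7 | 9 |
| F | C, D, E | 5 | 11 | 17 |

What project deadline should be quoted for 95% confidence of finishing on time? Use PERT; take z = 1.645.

te_A = (5 + 4·10 + 15)/6 = 60/6 = 10; σ²_A = ((15−5)/6)² = 2.778
te_B = (11 + 4·12 + 19)/6 = 78/6 = 13; σ²_B = ((19−11)/6)² = 1.778
te_C = (3 + 4·5 + 7)/6 = 30/6 = 5; σ²_C = ((7−3)/6)² = 0.444
te_D = (1 + 4·4 + 7)/6 = 24/6 = 4; σ²_D = ((7−1)/6)² = 1.000
te_E = (5 + 4·7 + 9)/6 = 42/6 = 7; σ²_E = ((9−5)/6)² = 0.444
te_F = (5 + 4·11 + 17)/6 = 66/6 = 11; σ²_F = ((17−5)/6)² = 4.000

Forward pass:
ES_A = 0; EF_A = 10
ES_B = 0; EF_B = 13
ES_C = 10; EF_C = 10+5 = 15
ES_D = 15; EF_D = 15+4 = 19
ES_E = 13; EF_E = 13+7 = 20
ES_F = max(EF_C=15, EF_D=19, EF_E=20) = 20; EF_F = 20+11 = 31
Expected project duration μ = 31 days. Critical path: B → E → F.

Variance along critical path = 1.778 + 0.444 + 4.000 = 6.222; σ = 2.494 days.
D = μ + z·σ = 31 + 1.645·2.494 = 35.1 days

35.1 days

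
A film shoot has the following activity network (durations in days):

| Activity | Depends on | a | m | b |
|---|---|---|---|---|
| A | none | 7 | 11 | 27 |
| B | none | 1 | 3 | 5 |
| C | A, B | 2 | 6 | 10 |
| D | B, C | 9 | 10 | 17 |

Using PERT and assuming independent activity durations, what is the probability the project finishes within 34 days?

0.852

te_A = (7 + 4·11 + 27)/6 = 78/6 = 13; σ²_A = ((27−7)/6)² = 11.111
te_B = (1 + 4·3 + 5)/6 = 18/6 = 3; σ²_B = ((5−1)/6)² = 0.444
te_C = (2 + 4·6 + 10)/6 = 36/6 = 6; σ²_C = ((10−2)/6)² = 1.778
te_D = (9 + 4·10 + 17)/6 = 66/6 = 11; σ²_D = ((17−9)/6)² = 1.778

Forward pass:
ES_A = 0; EF_A = 13
ES_B = 0; EF_B = 3
ES_C = max(EF_A=13, EF_B=3) = 13; EF_C = 13+6 = 19
ES_D = max(EF_B=3, EF_C=19) = 19; EF_D = 19+11 = 30
Expected project duration μ = 30 days. Critical path: A → C → D.

Variance along critical path = 11.111 + 1.778 + 1.778 = 14.667; σ = √14.667 = 3.830 days.
Z = (34 − 30) / 3.830 = 1.044
P(T ≤ 34) = Φ(1.044) ≈ 0.852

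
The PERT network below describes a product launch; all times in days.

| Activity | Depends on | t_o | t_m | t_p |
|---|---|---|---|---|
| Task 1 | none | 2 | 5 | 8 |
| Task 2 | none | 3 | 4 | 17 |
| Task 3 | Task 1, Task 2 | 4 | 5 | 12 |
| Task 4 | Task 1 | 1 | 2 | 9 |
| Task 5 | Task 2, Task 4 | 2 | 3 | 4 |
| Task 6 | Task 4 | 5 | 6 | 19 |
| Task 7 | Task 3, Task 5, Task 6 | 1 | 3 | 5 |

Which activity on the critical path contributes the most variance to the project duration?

te_Task 1 = (2 + 4·5 + 8)/6 = 30/6 = 5; σ²_Task 1 = ((8−2)/6)² = 1.000
te_Task 2 = (3 + 4·4 + 17)/6 = 36/6 = 6; σ²_Task 2 = ((17−3)/6)² = 5.444
te_Task 3 = (4 + 4·5 + 12)/6 = 36/6 = 6; σ²_Task 3 = ((12−4)/6)² = 1.778
te_Task 4 = (1 + 4·2 + 9)/6 = 18/6 = 3; σ²_Task 4 = ((9−1)/6)² = 1.778
te_Task 5 = (2 + 4·3 + 4)/6 = 18/6 = 3; σ²_Task 5 = ((4−2)/6)² = 0.111
te_Task 6 = (5 + 4·6 + 19)/6 = 48/6 = 8; σ²_Task 6 = ((19−5)/6)² = 5.444
te_Task 7 = (1 + 4·3 + 5)/6 = 18/6 = 3; σ²_Task 7 = ((5−1)/6)² = 0.444

Forward pass:
ES_Task 1 = 0; EF_Task 1 = 5
ES_Task 2 = 0; EF_Task 2 = 6
ES_Task 3 = max(EF_Task 1=5, EF_Task 2=6) = 6; EF_Task 3 = 6+6 = 12
ES_Task 4 = 5; EF_Task 4 = 5+3 = 8
ES_Task 5 = max(EF_Task 2=6, EF_Task 4=8) = 8; EF_Task 5 = 8+3 = 11
ES_Task 6 = 8; EF_Task 6 = 8+8 = 16
ES_Task 7 = max(EF_Task 3=12, EF_Task 5=11, EF_Task 6=16) = 16; EF_Task 7 = 16+3 = 19
Expected project duration μ = 19 days. Critical path: Task 1 → Task 4 → Task 6 → Task 7.

Variances on critical path: σ²_Task 1=1.000, σ²_Task 4=1.778, σ²_Task 6=5.444, σ²_Task 7=0.444.
Largest is σ²_Task 6 = 5.444.

Task 6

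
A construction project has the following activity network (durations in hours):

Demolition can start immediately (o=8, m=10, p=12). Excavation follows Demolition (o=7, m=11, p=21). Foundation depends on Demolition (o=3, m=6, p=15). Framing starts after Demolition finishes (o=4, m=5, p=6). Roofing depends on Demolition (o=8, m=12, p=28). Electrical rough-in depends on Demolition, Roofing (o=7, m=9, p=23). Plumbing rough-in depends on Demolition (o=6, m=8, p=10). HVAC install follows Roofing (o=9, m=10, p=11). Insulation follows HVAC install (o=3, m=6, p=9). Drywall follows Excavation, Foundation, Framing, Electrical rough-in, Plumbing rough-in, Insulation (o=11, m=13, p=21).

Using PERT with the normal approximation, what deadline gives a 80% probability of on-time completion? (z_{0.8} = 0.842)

57.3 hours

te_Demolition = (8 + 4·10 + 12)/6 = 60/6 = 10; σ²_Demolition = ((12−8)/6)² = 0.444
te_Excavation = (7 + 4·11 + 21)/6 = 72/6 = 12; σ²_Excavation = ((21−7)/6)² = 5.444
te_Foundation = (3 + 4·6 + 15)/6 = 42/6 = 7; σ²_Foundation = ((15−3)/6)² = 4.000
te_Framing = (4 + 4·5 + 6)/6 = 30/6 = 5; σ²_Framing = ((6−4)/6)² = 0.111
te_Roofing = (8 + 4·12 + 28)/6 = 84/6 = 14; σ²_Roofing = ((28−8)/6)² = 11.111
te_Electrical rough-in = (7 + 4·9 + 23)/6 = 66/6 = 11; σ²_Electrical rough-in = ((23−7)/6)² = 7.111
te_Plumbing rough-in = (6 + 4·8 + 10)/6 = 48/6 = 8; σ²_Plumbing rough-in = ((10−6)/6)² = 0.444
te_HVAC install = (9 + 4·10 + 11)/6 = 60/6 = 10; σ²_HVAC install = ((11−9)/6)² = 0.111
te_Insulation = (3 + 4·6 + 9)/6 = 36/6 = 6; σ²_Insulation = ((9−3)/6)² = 1.000
te_Drywall = (11 + 4·13 + 21)/6 = 84/6 = 14; σ²_Drywall = ((21−11)/6)² = 2.778

Forward pass:
ES_Demolition = 0; EF_Demolition = 10
ES_Excavation = 10; EF_Excavation = 10+12 = 22
ES_Foundation = 10; EF_Foundation = 10+7 = 17
ES_Framing = 10; EF_Framing = 10+5 = 15
ES_Roofing = 10; EF_Roofing = 10+14 = 24
ES_Electrical rough-in = max(EF_Demolition=10, EF_Roofing=24) = 24; EF_Electrical rough-in = 24+11 = 35
ES_Plumbing rough-in = 10; EF_Plumbing rough-in = 10+8 = 18
ES_HVAC install = 24; EF_HVAC install = 24+10 = 34
ES_Insulation = 34; EF_Insulation = 34+6 = 40
ES_Drywall = max(EF_Excavation=22, EF_Foundation=17, EF_Framing=15, EF_Electrical rough-in=35, EF_Plumbing rough-in=18, EF_Insulation=40) = 40; EF_Drywall = 40+14 = 54
Expected project duration μ = 54 hours. Critical path: Demolition → Roofing → HVAC install → Insulation → Drywall.

Variance along critical path = 0.444 + 11.111 + 0.111 + 1.000 + 2.778 = 15.444; σ = 3.930 hours.
D = μ + z·σ = 54 + 0.842·3.930 = 57.3 hours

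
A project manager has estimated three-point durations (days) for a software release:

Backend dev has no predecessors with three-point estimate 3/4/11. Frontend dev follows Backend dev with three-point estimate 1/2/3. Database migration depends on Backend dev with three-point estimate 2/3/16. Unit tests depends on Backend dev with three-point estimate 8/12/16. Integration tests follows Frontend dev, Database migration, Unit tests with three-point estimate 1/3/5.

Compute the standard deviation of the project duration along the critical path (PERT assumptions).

te_Backend dev = (3 + 4·4 + 11)/6 = 30/6 = 5; σ²_Backend dev = ((11−3)/6)² = 1.778
te_Frontend dev = (1 + 4·2 + 3)/6 = 12/6 = 2; σ²_Frontend dev = ((3−1)/6)² = 0.111
te_Database migration = (2 + 4·3 + 16)/6 = 30/6 = 5; σ²_Database migration = ((16−2)/6)² = 5.444
te_Unit tests = (8 + 4·12 + 16)/6 = 72/6 = 12; σ²_Unit tests = ((16−8)/6)² = 1.778
te_Integration tests = (1 + 4·3 + 5)/6 = 18/6 = 3; σ²_Integration tests = ((5−1)/6)² = 0.444

Forward pass:
ES_Backend dev = 0; EF_Backend dev = 5
ES_Frontend dev = 5; EF_Frontend dev = 5+2 = 7
ES_Database migration = 5; EF_Database migration = 5+5 = 10
ES_Unit tests = 5; EF_Unit tests = 5+12 = 17
ES_Integration tests = max(EF_Frontend dev=7, EF_Database migration=10, EF_Unit tests=17) = 17; EF_Integration tests = 17+3 = 20
Expected project duration μ = 20 days. Critical path: Backend dev → Unit tests → Integration tests.

Variance along critical path = 1.778 + 1.778 + 0.444 = 4.000
σ = √4.000 = 2.000 days

2.00 days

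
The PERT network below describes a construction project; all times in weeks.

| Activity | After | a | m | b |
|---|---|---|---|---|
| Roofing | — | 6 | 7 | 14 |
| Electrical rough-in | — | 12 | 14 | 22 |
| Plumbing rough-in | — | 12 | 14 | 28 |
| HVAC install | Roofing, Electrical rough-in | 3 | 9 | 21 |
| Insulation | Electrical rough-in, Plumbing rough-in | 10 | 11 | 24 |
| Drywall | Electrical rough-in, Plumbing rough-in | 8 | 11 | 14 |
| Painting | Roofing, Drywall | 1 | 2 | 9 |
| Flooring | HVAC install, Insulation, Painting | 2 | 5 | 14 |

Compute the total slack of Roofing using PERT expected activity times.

te_Roofing = (6 + 4·7 + 14)/6 = 48/6 = 8
te_Electrical rough-in = (12 + 4·14 + 22)/6 = 90/6 = 15
te_Plumbing rough-in = (12 + 4·14 + 28)/6 = 96/6 = 16
te_HVAC install = (3 + 4·9 + 21)/6 = 60/6 = 10
te_Insulation = (10 + 4·11 + 24)/6 = 78/6 = 13
te_Drywall = (8 + 4·11 + 14)/6 = 66/6 = 11
te_Painting = (1 + 4·2 + 9)/6 = 18/6 = 3
te_Flooring = (2 + 4·5 + 14)/6 = 36/6 = 6

Forward pass:
ES_Roofing = 0; EF_Roofing = 8
ES_Electrical rough-in = 0; EF_Electrical rough-in = 15
ES_Plumbing rough-in = 0; EF_Plumbing rough-in = 16
ES_HVAC install = max(EF_Roofing=8, EF_Electrical rough-in=15) = 15; EF_HVAC install = 15+10 = 25
ES_Insulation = max(EF_Electrical rough-in=15, EF_Plumbing rough-in=16) = 16; EF_Insulation = 16+13 = 29
ES_Drywall = max(EF_Electrical rough-in=15, EF_Plumbing rough-in=16) = 16; EF_Drywall = 16+11 = 27
ES_Painting = max(EF_Roofing=8, EF_Drywall=27) = 27; EF_Painting = 27+3 = 30
ES_Flooring = max(EF_HVAC install=25, EF_Insulation=29, EF_Painting=30) = 30; EF_Flooring = 30+6 = 36
Expected project duration μ = 36 weeks. Critical path: Plumbing rough-in → Drywall → Painting → Flooring.

Backward pass:
LF_Flooring = 36; LS_Flooring = 36−6 = 30
LF_Painting = LS_Flooring = 30; LS_Painting = 30−3 = 27
LF_Drywall = LS_Painting = 27; LS_Drywall = 27−11 = 16
LF_Insulation = LS_Flooring = 30; LS_Insulation = 30−13 = 17
LF_HVAC install = LS_Flooring = 30; LS_HVAC install = 30−10 = 20
LF_Plumbing rough-in = min(LS_Insulation=17, LS_Drywall=16) = 16; LS_Plumbing rough-in = 16−16 = 0
LF_Electrical rough-in = min(LS_HVAC install=20, LS_Insulation=17, LS_Drywall=16) = 16; LS_Electrical rough-in = 16−15 = 1
LF_Roofing = min(LS_HVAC install=20, LS_Painting=27) = 20; LS_Roofing = 20−8 = 12
Slack_Roofing = LS_Roofing − ES_Roofing = 12 − 0 = 12

12 weeks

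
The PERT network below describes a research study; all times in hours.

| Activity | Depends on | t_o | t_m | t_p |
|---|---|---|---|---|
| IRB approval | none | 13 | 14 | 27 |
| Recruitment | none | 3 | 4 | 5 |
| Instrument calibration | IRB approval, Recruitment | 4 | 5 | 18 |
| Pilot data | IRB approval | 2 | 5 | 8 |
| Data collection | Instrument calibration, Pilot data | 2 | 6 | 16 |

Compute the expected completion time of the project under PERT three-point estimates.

te_IRB approval = (13 + 4·14 + 27)/6 = 96/6 = 16
te_Recruitment = (3 + 4·4 + 5)/6 = 24/6 = 4
te_Instrument calibration = (4 + 4·5 + 18)/6 = 42/6 = 7
te_Pilot data = (2 + 4·5 + 8)/6 = 30/6 = 5
te_Data collection = (2 + 4·6 + 16)/6 = 42/6 = 7

Forward pass:
ES_IRB approval = 0; EF_IRB approval = 16
ES_Recruitment = 0; EF_Recruitment = 4
ES_Instrument calibration = max(EF_IRB approval=16, EF_Recruitment=4) = 16; EF_Instrument calibration = 16+7 = 23
ES_Pilot data = 16; EF_Pilot data = 16+5 = 21
ES_Data collection = max(EF_Instrument calibration=23, EF_Pilot data=21) = 23; EF_Data collection = 23+7 = 30
Expected project duration μ = 30 hours. Critical path: IRB approval → Instrument calibration → Data collection.

30 hours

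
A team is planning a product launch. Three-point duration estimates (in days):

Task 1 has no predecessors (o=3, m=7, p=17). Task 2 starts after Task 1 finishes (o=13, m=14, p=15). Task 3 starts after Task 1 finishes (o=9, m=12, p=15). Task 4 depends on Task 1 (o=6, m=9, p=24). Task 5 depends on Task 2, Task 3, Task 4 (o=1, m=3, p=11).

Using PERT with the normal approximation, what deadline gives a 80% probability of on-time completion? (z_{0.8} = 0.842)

te_Task 1 = (3 + 4·7 + 17)/6 = 48/6 = 8; σ²_Task 1 = ((17−3)/6)² = 5.444
te_Task 2 = (13 + 4·14 + 15)/6 = 84/6 = 14; σ²_Task 2 = ((15−13)/6)² = 0.111
te_Task 3 = (9 + 4·12 + 15)/6 = 72/6 = 12; σ²_Task 3 = ((15−9)/6)² = 1.000
te_Task 4 = (6 + 4·9 + 24)/6 = 66/6 = 11; σ²_Task 4 = ((24−6)/6)² = 9.000
te_Task 5 = (1 + 4·3 + 11)/6 = 24/6 = 4; σ²_Task 5 = ((11−1)/6)² = 2.778

Forward pass:
ES_Task 1 = 0; EF_Task 1 = 8
ES_Task 2 = 8; EF_Task 2 = 8+14 = 22
ES_Task 3 = 8; EF_Task 3 = 8+12 = 20
ES_Task 4 = 8; EF_Task 4 = 8+11 = 19
ES_Task 5 = max(EF_Task 2=22, EF_Task 3=20, EF_Task 4=19) = 22; EF_Task 5 = 22+4 = 26
Expected project duration μ = 26 days. Critical path: Task 1 → Task 2 → Task 5.

Variance along critical path = 5.444 + 0.111 + 2.778 = 8.333; σ = 2.887 days.
D = μ + z·σ = 26 + 0.842·2.887 = 28.4 days

28.4 days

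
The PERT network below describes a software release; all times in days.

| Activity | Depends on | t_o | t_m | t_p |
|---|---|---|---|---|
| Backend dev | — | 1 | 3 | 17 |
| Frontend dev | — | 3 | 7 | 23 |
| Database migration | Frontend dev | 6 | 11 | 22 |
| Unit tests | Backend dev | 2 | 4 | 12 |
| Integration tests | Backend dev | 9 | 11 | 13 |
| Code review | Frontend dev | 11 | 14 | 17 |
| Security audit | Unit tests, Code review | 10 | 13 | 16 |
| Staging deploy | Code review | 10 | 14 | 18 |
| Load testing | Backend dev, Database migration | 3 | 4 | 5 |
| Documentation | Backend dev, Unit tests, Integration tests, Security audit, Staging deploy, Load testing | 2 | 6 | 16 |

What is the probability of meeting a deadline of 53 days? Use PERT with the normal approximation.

0.980

te_Backend dev = (1 + 4·3 + 17)/6 = 30/6 = 5; σ²_Backend dev = ((17−1)/6)² = 7.111
te_Frontend dev = (3 + 4·7 + 23)/6 = 54/6 = 9; σ²_Frontend dev = ((23−3)/6)² = 11.111
te_Database migration = (6 + 4·11 + 22)/6 = 72/6 = 12; σ²_Database migration = ((22−6)/6)² = 7.111
te_Unit tests = (2 + 4·4 + 12)/6 = 30/6 = 5; σ²_Unit tests = ((12−2)/6)² = 2.778
te_Integration tests = (9 + 4·11 + 13)/6 = 66/6 = 11; σ²_Integration tests = ((13−9)/6)² = 0.444
te_Code review = (11 + 4·14 + 17)/6 = 84/6 = 14; σ²_Code review = ((17−11)/6)² = 1.000
te_Security audit = (10 + 4·13 + 16)/6 = 78/6 = 13; σ²_Security audit = ((16−10)/6)² = 1.000
te_Staging deploy = (10 + 4·14 + 18)/6 = 84/6 = 14; σ²_Staging deploy = ((18−10)/6)² = 1.778
te_Load testing = (3 + 4·4 + 5)/6 = 24/6 = 4; σ²_Load testing = ((5−3)/6)² = 0.111
te_Documentation = (2 + 4·6 + 16)/6 = 42/6 = 7; σ²_Documentation = ((16−2)/6)² = 5.444

Forward pass:
ES_Backend dev = 0; EF_Backend dev = 5
ES_Frontend dev = 0; EF_Frontend dev = 9
ES_Database migration = 9; EF_Database migration = 9+12 = 21
ES_Unit tests = 5; EF_Unit tests = 5+5 = 10
ES_Integration tests = 5; EF_Integration tests = 5+11 = 16
ES_Code review = 9; EF_Code review = 9+14 = 23
ES_Security audit = max(EF_Unit tests=10, EF_Code review=23) = 23; EF_Security audit = 23+13 = 36
ES_Staging deploy = 23; EF_Staging deploy = 23+14 = 37
ES_Load testing = max(EF_Backend dev=5, EF_Database migration=21) = 21; EF_Load testing = 21+4 = 25
ES_Documentation = max(EF_Backend dev=5, EF_Unit tests=10, EF_Integration tests=16, EF_Security audit=36, EF_Staging deploy=37, EF_Load testing=25) = 37; EF_Documentation = 37+7 = 44
Expected project duration μ = 44 days. Critical path: Frontend dev → Code review → Staging deploy → Documentation.

Variance along critical path = 11.111 + 1.000 + 1.778 + 5.444 = 19.333; σ = √19.333 = 4.397 days.
Z = (53 − 44) / 4.397 = 2.047
P(T ≤ 53) = Φ(2.047) ≈ 0.980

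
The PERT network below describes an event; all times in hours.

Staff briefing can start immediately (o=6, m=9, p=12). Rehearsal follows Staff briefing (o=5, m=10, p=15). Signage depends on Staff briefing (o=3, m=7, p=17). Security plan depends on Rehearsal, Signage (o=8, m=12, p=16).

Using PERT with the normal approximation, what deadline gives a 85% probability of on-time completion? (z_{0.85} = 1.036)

te_Staff briefing = (6 + 4·9 + 12)/6 = 54/6 = 9; σ²_Staff briefing = ((12−6)/6)² = 1.000
te_Rehearsal = (5 + 4·10 + 15)/6 = 60/6 = 10; σ²_Rehearsal = ((15−5)/6)² = 2.778
te_Signage = (3 + 4·7 + 17)/6 = 48/6 = 8; σ²_Signage = ((17−3)/6)² = 5.444
te_Security plan = (8 + 4·12 + 16)/6 = 72/6 = 12; σ²_Security plan = ((16−8)/6)² = 1.778

Forward pass:
ES_Staff briefing = 0; EF_Staff briefing = 9
ES_Rehearsal = 9; EF_Rehearsal = 9+10 = 19
ES_Signage = 9; EF_Signage = 9+8 = 17
ES_Security plan = max(EF_Rehearsal=19, EF_Signage=17) = 19; EF_Security plan = 19+12 = 31
Expected project duration μ = 31 hours. Critical path: Staff briefing → Rehearsal → Security plan.

Variance along critical path = 1.000 + 2.778 + 1.778 = 5.556; σ = 2.357 hours.
D = μ + z·σ = 31 + 1.036·2.357 = 33.4 hours

33.4 hours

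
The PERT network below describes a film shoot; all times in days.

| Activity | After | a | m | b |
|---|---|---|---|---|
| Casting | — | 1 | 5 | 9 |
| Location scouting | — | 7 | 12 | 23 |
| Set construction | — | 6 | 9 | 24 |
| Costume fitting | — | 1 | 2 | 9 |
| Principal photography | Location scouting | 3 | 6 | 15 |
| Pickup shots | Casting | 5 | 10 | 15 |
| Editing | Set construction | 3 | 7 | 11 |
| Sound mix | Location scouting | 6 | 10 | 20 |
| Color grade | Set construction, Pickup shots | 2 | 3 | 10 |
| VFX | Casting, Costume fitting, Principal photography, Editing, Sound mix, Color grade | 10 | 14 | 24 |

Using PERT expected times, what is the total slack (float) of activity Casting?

5 days

te_Casting = (1 + 4·5 + 9)/6 = 30/6 = 5
te_Location scouting = (7 + 4·12 + 23)/6 = 78/6 = 13
te_Set construction = (6 + 4·9 + 24)/6 = 66/6 = 11
te_Costume fitting = (1 + 4·2 + 9)/6 = 18/6 = 3
te_Principal photography = (3 + 4·6 + 15)/6 = 42/6 = 7
te_Pickup shots = (5 + 4·10 + 15)/6 = 60/6 = 10
te_Editing = (3 + 4·7 + 11)/6 = 42/6 = 7
te_Sound mix = (6 + 4·10 + 20)/6 = 66/6 = 11
te_Color grade = (2 + 4·3 + 10)/6 = 24/6 = 4
te_VFX = (10 + 4·14 + 24)/6 = 90/6 = 15

Forward pass:
ES_Casting = 0; EF_Casting = 5
ES_Location scouting = 0; EF_Location scouting = 13
ES_Set construction = 0; EF_Set construction = 11
ES_Costume fitting = 0; EF_Costume fitting = 3
ES_Principal photography = 13; EF_Principal photography = 13+7 = 20
ES_Pickup shots = 5; EF_Pickup shots = 5+10 = 15
ES_Editing = 11; EF_Editing = 11+7 = 18
ES_Sound mix = 13; EF_Sound mix = 13+11 = 24
ES_Color grade = max(EF_Set construction=11, EF_Pickup shots=15) = 15; EF_Color grade = 15+4 = 19
ES_VFX = max(EF_Casting=5, EF_Costume fitting=3, EF_Principal photography=20, EF_Editing=18, EF_Sound mix=24, EF_Color grade=19) = 24; EF_VFX = 24+15 = 39
Expected project duration μ = 39 days. Critical path: Location scouting → Sound mix → VFX.

Backward pass:
LF_VFX = 39; LS_VFX = 39−15 = 24
LF_Color grade = LS_VFX = 24; LS_Color grade = 24−4 = 20
LF_Sound mix = LS_VFX = 24; LS_Sound mix = 24−11 = 13
LF_Editing = LS_VFX = 24; LS_Editing = 24−7 = 17
LF_Pickup shots = LS_Color grade = 20; LS_Pickup shots = 20−10 = 10
LF_Principal photography = LS_VFX = 24; LS_Principal photography = 24−7 = 17
LF_Costume fitting = LS_VFX = 24; LS_Costume fitting = 24−3 = 21
LF_Set construction = min(LS_Editing=17, LS_Color grade=20) = 17; LS_Set construction = 17−11 = 6
LF_Location scouting = min(LS_Principal photography=17, LS_Sound mix=13) = 13; LS_Location scouting = 13−13 = 0
LF_Casting = min(LS_Pickup shots=10, LS_VFX=24) = 10; LS_Casting = 10−5 = 5
Slack_Casting = LS_Casting − ES_Casting = 5 − 0 = 5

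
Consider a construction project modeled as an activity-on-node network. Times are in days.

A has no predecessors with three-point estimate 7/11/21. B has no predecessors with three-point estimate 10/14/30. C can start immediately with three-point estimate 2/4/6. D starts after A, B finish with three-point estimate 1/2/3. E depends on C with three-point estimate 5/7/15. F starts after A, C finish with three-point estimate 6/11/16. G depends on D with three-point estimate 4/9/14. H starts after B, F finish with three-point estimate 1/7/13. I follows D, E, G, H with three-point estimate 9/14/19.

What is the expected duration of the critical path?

44 days

te_A = (7 + 4·11 + 21)/6 = 72/6 = 12
te_B = (10 + 4·14 + 30)/6 = 96/6 = 16
te_C = (2 + 4·4 + 6)/6 = 24/6 = 4
te_D = (1 + 4·2 + 3)/6 = 12/6 = 2
te_E = (5 + 4·7 + 15)/6 = 48/6 = 8
te_F = (6 + 4·11 + 16)/6 = 66/6 = 11
te_G = (4 + 4·9 + 14)/6 = 54/6 = 9
te_H = (1 + 4·7 + 13)/6 = 42/6 = 7
te_I = (9 + 4·14 + 19)/6 = 84/6 = 14

Forward pass:
ES_A = 0; EF_A = 12
ES_B = 0; EF_B = 16
ES_C = 0; EF_C = 4
ES_D = max(EF_A=12, EF_B=16) = 16; EF_D = 16+2 = 18
ES_E = 4; EF_E = 4+8 = 12
ES_F = max(EF_A=12, EF_C=4) = 12; EF_F = 12+11 = 23
ES_G = 18; EF_G = 18+9 = 27
ES_H = max(EF_B=16, EF_F=23) = 23; EF_H = 23+7 = 30
ES_I = max(EF_D=18, EF_E=12, EF_G=27, EF_H=30) = 30; EF_I = 30+14 = 44
Expected project duration μ = 44 days. Critical path: A → F → H → I.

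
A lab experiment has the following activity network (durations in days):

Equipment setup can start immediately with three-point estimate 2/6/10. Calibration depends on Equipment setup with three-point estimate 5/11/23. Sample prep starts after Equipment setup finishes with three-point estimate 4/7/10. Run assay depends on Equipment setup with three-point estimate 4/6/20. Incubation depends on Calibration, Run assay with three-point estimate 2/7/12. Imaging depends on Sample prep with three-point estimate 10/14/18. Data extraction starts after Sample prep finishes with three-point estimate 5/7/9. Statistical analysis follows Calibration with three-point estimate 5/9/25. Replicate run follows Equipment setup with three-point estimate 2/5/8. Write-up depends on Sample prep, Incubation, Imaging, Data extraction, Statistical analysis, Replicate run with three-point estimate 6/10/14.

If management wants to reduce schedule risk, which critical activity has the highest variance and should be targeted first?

Statistical analysis

te_Equipment setup = (2 + 4·6 + 10)/6 = 36/6 = 6; σ²_Equipment setup = ((10−2)/6)² = 1.778
te_Calibration = (5 + 4·11 + 23)/6 = 72/6 = 12; σ²_Calibration = ((23−5)/6)² = 9.000
te_Sample prep = (4 + 4·7 + 10)/6 = 42/6 = 7; σ²_Sample prep = ((10−4)/6)² = 1.000
te_Run assay = (4 + 4·6 + 20)/6 = 48/6 = 8; σ²_Run assay = ((20−4)/6)² = 7.111
te_Incubation = (2 + 4·7 + 12)/6 = 42/6 = 7; σ²_Incubation = ((12−2)/6)² = 2.778
te_Imaging = (10 + 4·14 + 18)/6 = 84/6 = 14; σ²_Imaging = ((18−10)/6)² = 1.778
te_Data extraction = (5 + 4·7 + 9)/6 = 42/6 = 7; σ²_Data extraction = ((9−5)/6)² = 0.444
te_Statistical analysis = (5 + 4·9 + 25)/6 = 66/6 = 11; σ²_Statistical analysis = ((25−5)/6)² = 11.111
te_Replicate run = (2 + 4·5 + 8)/6 = 30/6 = 5; σ²_Replicate run = ((8−2)/6)² = 1.000
te_Write-up = (6 + 4·10 + 14)/6 = 60/6 = 10; σ²_Write-up = ((14−6)/6)² = 1.778

Forward pass:
ES_Equipment setup = 0; EF_Equipment setup = 6
ES_Calibration = 6; EF_Calibration = 6+12 = 18
ES_Sample prep = 6; EF_Sample prep = 6+7 = 13
ES_Run assay = 6; EF_Run assay = 6+8 = 14
ES_Incubation = max(EF_Calibration=18, EF_Run assay=14) = 18; EF_Incubation = 18+7 = 25
ES_Imaging = 13; EF_Imaging = 13+14 = 27
ES_Data extraction = 13; EF_Data extraction = 13+7 = 20
ES_Statistical analysis = 18; EF_Statistical analysis = 18+11 = 29
ES_Replicate run = 6; EF_Replicate run = 6+5 = 11
ES_Write-up = max(EF_Sample prep=13, EF_Incubation=25, EF_Imaging=27, EF_Data extraction=20, EF_Statistical analysis=29, EF_Replicate run=11) = 29; EF_Write-up = 29+10 = 39
Expected project duration μ = 39 days. Critical path: Equipment setup → Calibration → Statistical analysis → Write-up.

Variances on critical path: σ²_Equipment setup=1.778, σ²_Calibration=9.000, σ²_Statistical analysis=11.111, σ²_Write-up=1.778.
Largest is σ²_Statistical analysis = 11.111.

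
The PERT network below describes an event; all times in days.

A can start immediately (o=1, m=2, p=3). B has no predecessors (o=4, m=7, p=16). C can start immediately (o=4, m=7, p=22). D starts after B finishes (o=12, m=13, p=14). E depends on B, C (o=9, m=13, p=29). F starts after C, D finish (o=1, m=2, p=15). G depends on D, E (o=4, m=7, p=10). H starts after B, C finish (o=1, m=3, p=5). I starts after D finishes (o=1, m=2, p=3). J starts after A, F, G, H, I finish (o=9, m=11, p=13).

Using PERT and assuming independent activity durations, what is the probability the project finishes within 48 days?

te_A = (1 + 4·2 + 3)/6 = 12/6 = 2; σ²_A = ((3−1)/6)² = 0.111
te_B = (4 + 4·7 + 16)/6 = 48/6 = 8; σ²_B = ((16−4)/6)² = 4.000
te_C = (4 + 4·7 + 22)/6 = 54/6 = 9; σ²_C = ((22−4)/6)² = 9.000
te_D = (12 + 4·13 + 14)/6 = 78/6 = 13; σ²_D = ((14−12)/6)² = 0.111
te_E = (9 + 4·13 + 29)/6 = 90/6 = 15; σ²_E = ((29−9)/6)² = 11.111
te_F = (1 + 4·2 + 15)/6 = 24/6 = 4; σ²_F = ((15−1)/6)² = 5.444
te_G = (4 + 4·7 + 10)/6 = 42/6 = 7; σ²_G = ((10−4)/6)² = 1.000
te_H = (1 + 4·3 + 5)/6 = 18/6 = 3; σ²_H = ((5−1)/6)² = 0.444
te_I = (1 + 4·2 + 3)/6 = 12/6 = 2; σ²_I = ((3−1)/6)² = 0.111
te_J = (9 + 4·11 + 13)/6 = 66/6 = 11; σ²_J = ((13−9)/6)² = 0.444

Forward pass:
ES_A = 0; EF_A = 2
ES_B = 0; EF_B = 8
ES_C = 0; EF_C = 9
ES_D = 8; EF_D = 8+13 = 21
ES_E = max(EF_B=8, EF_C=9) = 9; EF_E = 9+15 = 24
ES_F = max(EF_C=9, EF_D=21) = 21; EF_F = 21+4 = 25
ES_G = max(EF_D=21, EF_E=24) = 24; EF_G = 24+7 = 31
ES_H = max(EF_B=8, EF_C=9) = 9; EF_H = 9+3 = 12
ES_I = 21; EF_I = 21+2 = 23
ES_J = max(EF_A=2, EF_F=25, EF_G=31, EF_H=12, EF_I=23) = 31; EF_J = 31+11 = 42
Expected project duration μ = 42 days. Critical path: C → E → G → J.

Variance along critical path = 9.000 + 11.111 + 1.000 + 0.444 = 21.556; σ = √21.556 = 4.643 days.
Z = (48 − 42) / 4.643 = 1.292
P(T ≤ 48) = Φ(1.292) ≈ 0.902

0.902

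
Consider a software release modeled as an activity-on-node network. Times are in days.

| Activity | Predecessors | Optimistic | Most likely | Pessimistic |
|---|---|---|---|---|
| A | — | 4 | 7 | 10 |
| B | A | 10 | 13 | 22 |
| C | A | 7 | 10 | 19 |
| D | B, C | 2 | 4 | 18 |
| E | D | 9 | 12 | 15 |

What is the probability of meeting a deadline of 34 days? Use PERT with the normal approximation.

0.084

te_A = (4 + 4·7 + 10)/6 = 42/6 = 7; σ²_A = ((10−4)/6)² = 1.000
te_B = (10 + 4·13 + 22)/6 = 84/6 = 14; σ²_B = ((22−10)/6)² = 4.000
te_C = (7 + 4·10 + 19)/6 = 66/6 = 11; σ²_C = ((19−7)/6)² = 4.000
te_D = (2 + 4·4 + 18)/6 = 36/6 = 6; σ²_D = ((18−2)/6)² = 7.111
te_E = (9 + 4·12 + 15)/6 = 72/6 = 12; σ²_E = ((15−9)/6)² = 1.000

Forward pass:
ES_A = 0; EF_A = 7
ES_B = 7; EF_B = 7+14 = 21
ES_C = 7; EF_C = 7+11 = 18
ES_D = max(EF_B=21, EF_C=18) = 21; EF_D = 21+6 = 27
ES_E = 27; EF_E = 27+12 = 39
Expected project duration μ = 39 days. Critical path: A → B → D → E.

Variance along critical path = 1.000 + 4.000 + 7.111 + 1.000 = 13.111; σ = √13.111 = 3.621 days.
Z = (34 − 39) / 3.621 = -1.381
P(T ≤ 34) = Φ(-1.381) ≈ 0.084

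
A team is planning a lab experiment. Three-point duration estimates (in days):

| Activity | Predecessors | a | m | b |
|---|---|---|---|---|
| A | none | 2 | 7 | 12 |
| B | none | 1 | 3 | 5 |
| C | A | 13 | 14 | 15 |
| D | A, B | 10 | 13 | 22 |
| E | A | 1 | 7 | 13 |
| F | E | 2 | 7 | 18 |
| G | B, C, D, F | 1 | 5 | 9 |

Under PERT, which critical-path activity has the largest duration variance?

F

te_A = (2 + 4·7 + 12)/6 = 42/6 = 7; σ²_A = ((12−2)/6)² = 2.778
te_B = (1 + 4·3 + 5)/6 = 18/6 = 3; σ²_B = ((5−1)/6)² = 0.444
te_C = (13 + 4·14 + 15)/6 = 84/6 = 14; σ²_C = ((15−13)/6)² = 0.111
te_D = (10 + 4·13 + 22)/6 = 84/6 = 14; σ²_D = ((22−10)/6)² = 4.000
te_E = (1 + 4·7 + 13)/6 = 42/6 = 7; σ²_E = ((13−1)/6)² = 4.000
te_F = (2 + 4·7 + 18)/6 = 48/6 = 8; σ²_F = ((18−2)/6)² = 7.111
te_G = (1 + 4·5 + 9)/6 = 30/6 = 5; σ²_G = ((9−1)/6)² = 1.778

Forward pass:
ES_A = 0; EF_A = 7
ES_B = 0; EF_B = 3
ES_C = 7; EF_C = 7+14 = 21
ES_D = max(EF_A=7, EF_B=3) = 7; EF_D = 7+14 = 21
ES_E = 7; EF_E = 7+7 = 14
ES_F = 14; EF_F = 14+8 = 22
ES_G = max(EF_B=3, EF_C=21, EF_D=21, EF_F=22) = 22; EF_G = 22+5 = 27
Expected project duration μ = 27 days. Critical path: A → E → F → G.

Variances on critical path: σ²_A=2.778, σ²_E=4.000, σ²_F=7.111, σ²_G=1.778.
Largest is σ²_F = 7.111.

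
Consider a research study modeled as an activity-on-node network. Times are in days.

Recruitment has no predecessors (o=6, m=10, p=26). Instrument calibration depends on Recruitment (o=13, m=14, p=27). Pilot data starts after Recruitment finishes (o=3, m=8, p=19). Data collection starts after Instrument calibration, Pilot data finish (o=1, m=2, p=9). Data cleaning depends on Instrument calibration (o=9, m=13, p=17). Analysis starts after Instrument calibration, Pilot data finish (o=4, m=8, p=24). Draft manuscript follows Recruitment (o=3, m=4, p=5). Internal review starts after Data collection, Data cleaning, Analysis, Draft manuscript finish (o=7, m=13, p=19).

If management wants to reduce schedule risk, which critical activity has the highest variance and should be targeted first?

te_Recruitment = (6 + 4·10 + 26)/6 = 72/6 = 12; σ²_Recruitment = ((26−6)/6)² = 11.111
te_Instrument calibration = (13 + 4·14 + 27)/6 = 96/6 = 16; σ²_Instrument calibration = ((27−13)/6)² = 5.444
te_Pilot data = (3 + 4·8 + 19)/6 = 54/6 = 9; σ²_Pilot data = ((19−3)/6)² = 7.111
te_Data collection = (1 + 4·2 + 9)/6 = 18/6 = 3; σ²_Data collection = ((9−1)/6)² = 1.778
te_Data cleaning = (9 + 4·13 + 17)/6 = 78/6 = 13; σ²_Data cleaning = ((17−9)/6)² = 1.778
te_Analysis = (4 + 4·8 + 24)/6 = 60/6 = 10; σ²_Analysis = ((24−4)/6)² = 11.111
te_Draft manuscript = (3 + 4·4 + 5)/6 = 24/6 = 4; σ²_Draft manuscript = ((5−3)/6)² = 0.111
te_Internal review = (7 + 4·13 + 19)/6 = 78/6 = 13; σ²_Internal review = ((19−7)/6)² = 4.000

Forward pass:
ES_Recruitment = 0; EF_Recruitment = 12
ES_Instrument calibration = 12; EF_Instrument calibration = 12+16 = 28
ES_Pilot data = 12; EF_Pilot data = 12+9 = 21
ES_Data collection = max(EF_Instrument calibration=28, EF_Pilot data=21) = 28; EF_Data collection = 28+3 = 31
ES_Data cleaning = 28; EF_Data cleaning = 28+13 = 41
ES_Analysis = max(EF_Instrument calibration=28, EF_Pilot data=21) = 28; EF_Analysis = 28+10 = 38
ES_Draft manuscript = 12; EF_Draft manuscript = 12+4 = 16
ES_Internal review = max(EF_Data collection=31, EF_Data cleaning=41, EF_Analysis=38, EF_Draft manuscript=16) = 41; EF_Internal review = 41+13 = 54
Expected project duration μ = 54 days. Critical path: Recruitment → Instrument calibration → Data cleaning → Internal review.

Variances on critical path: σ²_Recruitment=11.111, σ²_Instrument calibration=5.444, σ²_Data cleaning=1.778, σ²_Internal review=4.000.
Largest is σ²_Recruitment = 11.111.

Recruitment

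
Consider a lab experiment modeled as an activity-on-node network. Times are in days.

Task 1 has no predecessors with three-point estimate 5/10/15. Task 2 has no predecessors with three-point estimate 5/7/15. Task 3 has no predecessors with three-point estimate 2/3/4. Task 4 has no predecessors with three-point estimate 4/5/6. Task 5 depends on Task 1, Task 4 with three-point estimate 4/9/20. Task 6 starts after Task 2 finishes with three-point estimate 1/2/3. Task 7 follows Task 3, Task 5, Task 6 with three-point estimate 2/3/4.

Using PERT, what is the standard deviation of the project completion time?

te_Task 1 = (5 + 4·10 + 15)/6 = 60/6 = 10; σ²_Task 1 = ((15−5)/6)² = 2.778
te_Task 2 = (5 + 4·7 + 15)/6 = 48/6 = 8; σ²_Task 2 = ((15−5)/6)² = 2.778
te_Task 3 = (2 + 4·3 + 4)/6 = 18/6 = 3; σ²_Task 3 = ((4−2)/6)² = 0.111
te_Task 4 = (4 + 4·5 + 6)/6 = 30/6 = 5; σ²_Task 4 = ((6−4)/6)² = 0.111
te_Task 5 = (4 + 4·9 + 20)/6 = 60/6 = 10; σ²_Task 5 = ((20−4)/6)² = 7.111
te_Task 6 = (1 + 4·2 + 3)/6 = 12/6 = 2; σ²_Task 6 = ((3−1)/6)² = 0.111
te_Task 7 = (2 + 4·3 + 4)/6 = 18/6 = 3; σ²_Task 7 = ((4−2)/6)² = 0.111

Forward pass:
ES_Task 1 = 0; EF_Task 1 = 10
ES_Task 2 = 0; EF_Task 2 = 8
ES_Task 3 = 0; EF_Task 3 = 3
ES_Task 4 = 0; EF_Task 4 = 5
ES_Task 5 = max(EF_Task 1=10, EF_Task 4=5) = 10; EF_Task 5 = 10+10 = 20
ES_Task 6 = 8; EF_Task 6 = 8+2 = 10
ES_Task 7 = max(EF_Task 3=3, EF_Task 5=20, EF_Task 6=10) = 20; EF_Task 7 = 20+3 = 23
Expected project duration μ = 23 days. Critical path: Task 1 → Task 5 → Task 7.

Variance along critical path = 2.778 + 7.111 + 0.111 = 10.000
σ = √10.000 = 3.162 days

3.16 days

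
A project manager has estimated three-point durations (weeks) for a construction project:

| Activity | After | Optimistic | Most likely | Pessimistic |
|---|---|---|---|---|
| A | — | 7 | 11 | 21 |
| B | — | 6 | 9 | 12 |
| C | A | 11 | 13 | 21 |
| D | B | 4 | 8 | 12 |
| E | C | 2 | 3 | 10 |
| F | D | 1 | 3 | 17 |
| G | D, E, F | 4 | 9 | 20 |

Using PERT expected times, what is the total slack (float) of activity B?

8 weeks

te_A = (7 + 4·11 + 21)/6 = 72/6 = 12
te_B = (6 + 4·9 + 12)/6 = 54/6 = 9
te_C = (11 + 4·13 + 21)/6 = 84/6 = 14
te_D = (4 + 4·8 + 12)/6 = 48/6 = 8
te_E = (2 + 4·3 + 10)/6 = 24/6 = 4
te_F = (1 + 4·3 + 17)/6 = 30/6 = 5
te_G = (4 + 4·9 + 20)/6 = 60/6 = 10

Forward pass:
ES_A = 0; EF_A = 12
ES_B = 0; EF_B = 9
ES_C = 12; EF_C = 12+14 = 26
ES_D = 9; EF_D = 9+8 = 17
ES_E = 26; EF_E = 26+4 = 30
ES_F = 17; EF_F = 17+5 = 22
ES_G = max(EF_D=17, EF_E=30, EF_F=22) = 30; EF_G = 30+10 = 40
Expected project duration μ = 40 weeks. Critical path: A → C → E → G.

Backward pass:
LF_G = 40; LS_G = 40−10 = 30
LF_F = LS_G = 30; LS_F = 30−5 = 25
LF_E = LS_G = 30; LS_E = 30−4 = 26
LF_D = min(LS_F=25, LS_G=30) = 25; LS_D = 25−8 = 17
LF_C = LS_E = 26; LS_C = 26−14 = 12
LF_B = LS_D = 17; LS_B = 17−9 = 8
LF_A = LS_C = 12; LS_A = 12−12 = 0
Slack_B = LS_B − ES_B = 8 − 0 = 8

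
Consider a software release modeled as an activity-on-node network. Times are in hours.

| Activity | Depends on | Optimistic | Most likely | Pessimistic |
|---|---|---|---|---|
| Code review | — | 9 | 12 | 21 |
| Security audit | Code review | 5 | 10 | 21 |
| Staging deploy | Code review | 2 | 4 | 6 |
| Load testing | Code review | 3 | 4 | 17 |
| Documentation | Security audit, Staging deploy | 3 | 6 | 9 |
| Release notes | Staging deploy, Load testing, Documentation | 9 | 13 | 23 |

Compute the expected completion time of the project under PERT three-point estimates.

44 hours

te_Code review = (9 + 4·12 + 21)/6 = 78/6 = 13
te_Security audit = (5 + 4·10 + 21)/6 = 66/6 = 11
te_Staging deploy = (2 + 4·4 + 6)/6 = 24/6 = 4
te_Load testing = (3 + 4·4 + 17)/6 = 36/6 = 6
te_Documentation = (3 + 4·6 + 9)/6 = 36/6 = 6
te_Release notes = (9 + 4·13 + 23)/6 = 84/6 = 14

Forward pass:
ES_Code review = 0; EF_Code review = 13
ES_Security audit = 13; EF_Security audit = 13+11 = 24
ES_Staging deploy = 13; EF_Staging deploy = 13+4 = 17
ES_Load testing = 13; EF_Load testing = 13+6 = 19
ES_Documentation = max(EF_Security audit=24, EF_Staging deploy=17) = 24; EF_Documentation = 24+6 = 30
ES_Release notes = max(EF_Staging deploy=17, EF_Load testing=19, EF_Documentation=30) = 30; EF_Release notes = 30+14 = 44
Expected project duration μ = 44 hours. Critical path: Code review → Security audit → Documentation → Release notes.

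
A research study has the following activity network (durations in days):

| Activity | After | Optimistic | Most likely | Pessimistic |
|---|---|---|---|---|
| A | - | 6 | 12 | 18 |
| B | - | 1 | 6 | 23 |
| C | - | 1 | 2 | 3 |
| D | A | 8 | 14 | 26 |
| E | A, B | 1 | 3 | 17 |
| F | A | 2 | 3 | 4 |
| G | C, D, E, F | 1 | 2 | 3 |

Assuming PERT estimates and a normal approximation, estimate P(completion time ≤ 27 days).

0.290

te_A = (6 + 4·12 + 18)/6 = 72/6 = 12; σ²_A = ((18−6)/6)² = 4.000
te_B = (1 + 4·6 + 23)/6 = 48/6 = 8; σ²_B = ((23−1)/6)² = 13.444
te_C = (1 + 4·2 + 3)/6 = 12/6 = 2; σ²_C = ((3−1)/6)² = 0.111
te_D = (8 + 4·14 + 26)/6 = 90/6 = 15; σ²_D = ((26−8)/6)² = 9.000
te_E = (1 + 4·3 + 17)/6 = 30/6 = 5; σ²_E = ((17−1)/6)² = 7.111
te_F = (2 + 4·3 + 4)/6 = 18/6 = 3; σ²_F = ((4−2)/6)² = 0.111
te_G = (1 + 4·2 + 3)/6 = 12/6 = 2; σ²_G = ((3−1)/6)² = 0.111

Forward pass:
ES_A = 0; EF_A = 12
ES_B = 0; EF_B = 8
ES_C = 0; EF_C = 2
ES_D = 12; EF_D = 12+15 = 27
ES_E = max(EF_A=12, EF_B=8) = 12; EF_E = 12+5 = 17
ES_F = 12; EF_F = 12+3 = 15
ES_G = max(EF_C=2, EF_D=27, EF_E=17, EF_F=15) = 27; EF_G = 27+2 = 29
Expected project duration μ = 29 days. Critical path: A → D → G.

Variance along critical path = 4.000 + 9.000 + 0.111 = 13.111; σ = √13.111 = 3.621 days.
Z = (27 − 29) / 3.621 = -0.552
P(T ≤ 27) = Φ(-0.552) ≈ 0.290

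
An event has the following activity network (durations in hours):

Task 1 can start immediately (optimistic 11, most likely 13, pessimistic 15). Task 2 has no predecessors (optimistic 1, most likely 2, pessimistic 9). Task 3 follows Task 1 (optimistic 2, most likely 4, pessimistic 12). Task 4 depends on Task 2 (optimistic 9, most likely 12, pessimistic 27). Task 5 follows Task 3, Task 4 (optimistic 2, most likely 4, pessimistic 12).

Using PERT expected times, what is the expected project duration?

23 hours

te_Task 1 = (11 + 4·13 + 15)/6 = 78/6 = 13
te_Task 2 = (1 + 4·2 + 9)/6 = 18/6 = 3
te_Task 3 = (2 + 4·4 + 12)/6 = 30/6 = 5
te_Task 4 = (9 + 4·12 + 27)/6 = 84/6 = 14
te_Task 5 = (2 + 4·4 + 12)/6 = 30/6 = 5

Forward pass:
ES_Task 1 = 0; EF_Task 1 = 13
ES_Task 2 = 0; EF_Task 2 = 3
ES_Task 3 = 13; EF_Task 3 = 13+5 = 18
ES_Task 4 = 3; EF_Task 4 = 3+14 = 17
ES_Task 5 = max(EF_Task 3=18, EF_Task 4=17) = 18; EF_Task 5 = 18+5 = 23
Expected project duration μ = 23 hours. Critical path: Task 1 → Task 3 → Task 5.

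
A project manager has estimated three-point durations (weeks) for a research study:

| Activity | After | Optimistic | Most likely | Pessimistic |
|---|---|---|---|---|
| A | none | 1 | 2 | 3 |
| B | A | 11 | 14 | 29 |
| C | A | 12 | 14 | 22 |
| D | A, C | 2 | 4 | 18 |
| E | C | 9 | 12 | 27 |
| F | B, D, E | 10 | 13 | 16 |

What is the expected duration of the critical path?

te_A = (1 + 4·2 + 3)/6 = 12/6 = 2
te_B = (11 + 4·14 + 29)/6 = 96/6 = 16
te_C = (12 + 4·14 + 22)/6 = 90/6 = 15
te_D = (2 + 4·4 + 18)/6 = 36/6 = 6
te_E = (9 + 4·12 + 27)/6 = 84/6 = 14
te_F = (10 + 4·13 + 16)/6 = 78/6 = 13

Forward pass:
ES_A = 0; EF_A = 2
ES_B = 2; EF_B = 2+16 = 18
ES_C = 2; EF_C = 2+15 = 17
ES_D = max(EF_A=2, EF_C=17) = 17; EF_D = 17+6 = 23
ES_E = 17; EF_E = 17+14 = 31
ES_F = max(EF_B=18, EF_D=23, EF_E=31) = 31; EF_F = 31+13 = 44
Expected project duration μ = 44 weeks. Critical path: A → C → E → F.

44 weeks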